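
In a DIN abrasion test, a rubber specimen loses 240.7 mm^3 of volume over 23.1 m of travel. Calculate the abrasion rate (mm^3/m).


Rate = volume_loss / distance
= 240.7 / 23.1
= 10.42 mm^3/m

10.42 mm^3/m


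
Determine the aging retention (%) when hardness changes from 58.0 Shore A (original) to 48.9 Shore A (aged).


Retention = aged / original * 100
= 48.9 / 58.0 * 100
= 84.3%

84.3%


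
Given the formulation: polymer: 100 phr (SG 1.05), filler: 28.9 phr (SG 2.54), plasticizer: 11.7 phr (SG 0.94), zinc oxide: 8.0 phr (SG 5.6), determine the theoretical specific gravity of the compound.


Sum of weights = 148.6
Volume contributions:
  polymer: 100/1.05 = 95.2381
  filler: 28.9/2.54 = 11.3780
  plasticizer: 11.7/0.94 = 12.4468
  zinc oxide: 8.0/5.6 = 1.4286
Sum of volumes = 120.4914
SG = 148.6 / 120.4914 = 1.233

SG = 1.233


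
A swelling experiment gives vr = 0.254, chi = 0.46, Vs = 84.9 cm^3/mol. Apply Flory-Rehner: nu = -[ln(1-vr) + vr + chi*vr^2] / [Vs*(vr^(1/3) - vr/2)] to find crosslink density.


ln(1 - vr) = ln(1 - 0.254) = -0.2930
Numerator = -((-0.2930) + 0.254 + 0.46 * 0.254^2) = 0.0094
Denominator = 84.9 * (0.254^(1/3) - 0.254/2) = 42.9851
nu = 0.0094 / 42.9851 = 2.1757e-04 mol/cm^3

2.1757e-04 mol/cm^3


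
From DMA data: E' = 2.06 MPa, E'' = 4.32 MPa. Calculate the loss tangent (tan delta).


tan delta = E'' / E'
= 4.32 / 2.06
= 2.0971

tan delta = 2.0971


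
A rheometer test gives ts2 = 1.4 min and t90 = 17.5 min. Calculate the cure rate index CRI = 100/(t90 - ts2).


CRI = 100 / (t90 - ts2)
= 100 / (17.5 - 1.4)
= 100 / 16.1
= 6.21 min^-1

6.21 min^-1


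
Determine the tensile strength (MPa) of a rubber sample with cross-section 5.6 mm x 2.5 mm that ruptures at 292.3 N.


Area = width * thickness = 5.6 * 2.5 = 14.0 mm^2
TS = force / area = 292.3 / 14.0 = 20.88 MPa

20.88 MPa


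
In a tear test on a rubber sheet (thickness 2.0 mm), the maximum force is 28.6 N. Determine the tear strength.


Tear strength = force / thickness
= 28.6 / 2.0
= 14.3 N/mm

14.3 N/mm


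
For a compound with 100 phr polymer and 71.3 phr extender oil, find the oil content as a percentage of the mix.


Oil % = oil / (100 + oil) * 100
= 71.3 / (100 + 71.3) * 100
= 71.3 / 171.3 * 100
= 41.62%

41.62%


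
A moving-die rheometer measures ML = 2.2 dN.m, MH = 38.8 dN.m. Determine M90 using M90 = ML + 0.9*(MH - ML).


M90 = ML + 0.9 * (MH - ML)
M90 = 2.2 + 0.9 * (38.8 - 2.2)
M90 = 2.2 + 0.9 * 36.6
M90 = 35.14 dN.m

35.14 dN.m


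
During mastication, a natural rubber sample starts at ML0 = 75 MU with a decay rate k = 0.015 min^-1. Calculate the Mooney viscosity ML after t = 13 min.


ML = ML0 * exp(-k * t)
ML = 75 * exp(-0.015 * 13)
ML = 75 * 0.8228
ML = 61.71 MU

61.71 MU


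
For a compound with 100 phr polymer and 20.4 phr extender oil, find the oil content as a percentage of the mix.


Oil % = oil / (100 + oil) * 100
= 20.4 / (100 + 20.4) * 100
= 20.4 / 120.4 * 100
= 16.94%

16.94%


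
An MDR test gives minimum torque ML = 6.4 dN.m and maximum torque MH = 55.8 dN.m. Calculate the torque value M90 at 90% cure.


M90 = ML + 0.9 * (MH - ML)
M90 = 6.4 + 0.9 * (55.8 - 6.4)
M90 = 6.4 + 0.9 * 49.4
M90 = 50.86 dN.m

50.86 dN.m


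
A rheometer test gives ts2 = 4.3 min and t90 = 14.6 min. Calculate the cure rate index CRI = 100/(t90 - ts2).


CRI = 100 / (t90 - ts2)
= 100 / (14.6 - 4.3)
= 100 / 10.3
= 9.71 min^-1

9.71 min^-1


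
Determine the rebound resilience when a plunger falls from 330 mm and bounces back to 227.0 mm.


Resilience = h_rebound / h_drop * 100
= 227.0 / 330 * 100
= 68.8%

68.8%


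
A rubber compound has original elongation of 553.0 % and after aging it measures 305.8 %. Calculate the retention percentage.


Retention = aged / original * 100
= 305.8 / 553.0 * 100
= 55.3%

55.3%


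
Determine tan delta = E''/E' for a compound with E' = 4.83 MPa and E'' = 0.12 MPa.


tan delta = E'' / E'
= 0.12 / 4.83
= 0.0248

tan delta = 0.0248


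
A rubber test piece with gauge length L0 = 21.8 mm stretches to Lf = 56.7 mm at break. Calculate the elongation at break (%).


Elongation = (Lf - L0) / L0 * 100
= (56.7 - 21.8) / 21.8 * 100
= 34.9 / 21.8 * 100
= 160.1%

160.1%


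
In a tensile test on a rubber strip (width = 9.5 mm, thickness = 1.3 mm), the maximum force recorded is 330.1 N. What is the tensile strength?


Area = width * thickness = 9.5 * 1.3 = 12.35 mm^2
TS = force / area = 330.1 / 12.35 = 26.73 MPa

26.73 MPa


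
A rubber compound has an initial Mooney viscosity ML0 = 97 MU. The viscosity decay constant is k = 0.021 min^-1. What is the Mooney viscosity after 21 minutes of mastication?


ML = ML0 * exp(-k * t)
ML = 97 * exp(-0.021 * 21)
ML = 97 * 0.6434
ML = 62.41 MU

62.41 MU


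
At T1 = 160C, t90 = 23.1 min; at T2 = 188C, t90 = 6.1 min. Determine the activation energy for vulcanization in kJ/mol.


T1 = 433.15 K, T2 = 461.15 K
1/T1 - 1/T2 = 1.4018e-04
ln(t1/t2) = ln(23.1/6.1) = 1.3315
Ea = 8.314 * 1.3315 / 1.4018e-04 = 78974.7014 J/mol
Ea = 78.97 kJ/mol

78.97 kJ/mol


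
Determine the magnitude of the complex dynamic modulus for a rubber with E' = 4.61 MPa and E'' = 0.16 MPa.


|E*| = sqrt(E'^2 + E''^2)
= sqrt(4.61^2 + 0.16^2)
= sqrt(21.2521 + 0.0256)
= 4.613 MPa

4.613 MPa


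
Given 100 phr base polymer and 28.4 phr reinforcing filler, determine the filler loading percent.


Filler % = filler / (rubber + filler) * 100
= 28.4 / (100 + 28.4) * 100
= 28.4 / 128.4 * 100
= 22.12%

22.12%


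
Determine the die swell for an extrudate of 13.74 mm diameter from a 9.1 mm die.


Die swell ratio = D_extrudate / D_die
= 13.74 / 9.1
= 1.51

Die swell = 1.51


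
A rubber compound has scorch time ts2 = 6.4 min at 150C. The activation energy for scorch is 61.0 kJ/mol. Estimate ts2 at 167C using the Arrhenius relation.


Convert temperatures: T1 = 150 + 273.15 = 423.15 K, T2 = 167 + 273.15 = 440.15 K
ts2_new = 6.4 * exp(61000 / 8.314 * (1/440.15 - 1/423.15))
1/T2 - 1/T1 = -9.1275e-05
ts2_new = 3.28 min

3.28 min


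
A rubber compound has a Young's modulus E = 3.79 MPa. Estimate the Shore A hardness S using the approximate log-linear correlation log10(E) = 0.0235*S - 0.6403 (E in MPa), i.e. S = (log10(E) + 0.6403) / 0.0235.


log10(E) = 0.0235*S - 0.6403  =>  S = (log10(E) + 0.6403) / 0.0235
log10(3.79) = 0.578639
S = (0.578639 + 0.6403) / 0.0235 = 1.218939 / 0.0235
S = 51.9

Shore A = 51.9


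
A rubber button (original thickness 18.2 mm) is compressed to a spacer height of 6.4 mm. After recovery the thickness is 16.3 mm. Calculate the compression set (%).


CS = (t0 - recovered) / (t0 - ts) * 100
= (18.2 - 16.3) / (18.2 - 6.4) * 100
= 1.9 / 11.8 * 100
= 16.1%

16.1%


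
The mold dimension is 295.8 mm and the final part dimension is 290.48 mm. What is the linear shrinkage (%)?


Shrinkage = (mold - part) / mold * 100
= (295.8 - 290.48) / 295.8 * 100
= 5.32 / 295.8 * 100
= 1.8%

1.8%


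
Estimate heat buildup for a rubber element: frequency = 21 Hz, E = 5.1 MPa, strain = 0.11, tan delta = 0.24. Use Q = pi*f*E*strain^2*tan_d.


Q = pi * f * E * strain^2 * tan_d
= pi * 21 * 5.1 * 0.11^2 * 0.24
= pi * 21 * 5.1 * 0.0121 * 0.24
= 0.9771

Q = 0.9771


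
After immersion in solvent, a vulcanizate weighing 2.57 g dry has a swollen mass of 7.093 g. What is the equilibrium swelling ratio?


Q = W_swollen / W_dry
Q = 7.093 / 2.57
Q = 2.76

Q = 2.76


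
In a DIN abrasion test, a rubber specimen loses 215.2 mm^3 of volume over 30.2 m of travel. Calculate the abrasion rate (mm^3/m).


Rate = volume_loss / distance
= 215.2 / 30.2
= 7.126 mm^3/m

7.126 mm^3/m


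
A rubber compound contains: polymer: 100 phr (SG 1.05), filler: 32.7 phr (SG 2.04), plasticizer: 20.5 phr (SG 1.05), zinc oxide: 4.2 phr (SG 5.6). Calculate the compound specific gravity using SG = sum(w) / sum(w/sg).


Sum of weights = 157.4
Volume contributions:
  polymer: 100/1.05 = 95.2381
  filler: 32.7/2.04 = 16.0294
  plasticizer: 20.5/1.05 = 19.5238
  zinc oxide: 4.2/5.6 = 0.7500
Sum of volumes = 131.5413
SG = 157.4 / 131.5413 = 1.197

SG = 1.197


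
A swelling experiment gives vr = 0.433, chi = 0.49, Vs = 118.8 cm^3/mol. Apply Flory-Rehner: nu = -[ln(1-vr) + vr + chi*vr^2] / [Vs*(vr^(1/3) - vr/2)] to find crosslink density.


ln(1 - vr) = ln(1 - 0.433) = -0.5674
Numerator = -((-0.5674) + 0.433 + 0.49 * 0.433^2) = 0.0425
Denominator = 118.8 * (0.433^(1/3) - 0.433/2) = 64.1562
nu = 0.0425 / 64.1562 = 6.6286e-04 mol/cm^3

6.6286e-04 mol/cm^3


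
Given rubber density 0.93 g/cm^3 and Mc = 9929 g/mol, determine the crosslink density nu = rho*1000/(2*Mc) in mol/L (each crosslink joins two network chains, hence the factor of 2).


nu = rho * 1000 / (2 * Mc)
nu = 0.93 * 1000 / (2 * 9929)
nu = 930.0 / 19858
nu = 0.0468 mol/L

0.0468 mol/L


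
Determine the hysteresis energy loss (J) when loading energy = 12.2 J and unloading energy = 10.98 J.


Hysteresis loss = loading - unloading
= 12.2 - 10.98
= 1.22 J

1.22 J


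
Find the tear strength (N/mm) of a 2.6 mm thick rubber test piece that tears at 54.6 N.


Tear strength = force / thickness
= 54.6 / 2.6
= 21.0 N/mm

21.0 N/mm


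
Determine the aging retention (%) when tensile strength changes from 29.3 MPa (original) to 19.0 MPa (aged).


Retention = aged / original * 100
= 19.0 / 29.3 * 100
= 64.8%

64.8%


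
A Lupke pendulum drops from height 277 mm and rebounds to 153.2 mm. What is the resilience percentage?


Resilience = h_rebound / h_drop * 100
= 153.2 / 277 * 100
= 55.3%

55.3%


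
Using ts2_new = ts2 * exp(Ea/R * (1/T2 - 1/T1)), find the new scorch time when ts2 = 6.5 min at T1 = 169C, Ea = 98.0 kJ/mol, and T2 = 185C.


Convert temperatures: T1 = 169 + 273.15 = 442.15 K, T2 = 185 + 273.15 = 458.15 K
ts2_new = 6.5 * exp(98000 / 8.314 * (1/458.15 - 1/442.15))
1/T2 - 1/T1 = -7.8985e-05
ts2_new = 2.56 min

2.56 min


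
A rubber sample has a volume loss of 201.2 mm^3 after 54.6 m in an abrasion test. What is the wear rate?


Rate = volume_loss / distance
= 201.2 / 54.6
= 3.685 mm^3/m

3.685 mm^3/m


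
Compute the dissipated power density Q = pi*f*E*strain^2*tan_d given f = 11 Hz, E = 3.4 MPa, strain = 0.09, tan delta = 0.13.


Q = pi * f * E * strain^2 * tan_d
= pi * 11 * 3.4 * 0.09^2 * 0.13
= pi * 11 * 3.4 * 0.0081 * 0.13
= 0.1237

Q = 0.1237


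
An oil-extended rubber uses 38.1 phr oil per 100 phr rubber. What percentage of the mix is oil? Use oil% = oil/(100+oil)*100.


Oil % = oil / (100 + oil) * 100
= 38.1 / (100 + 38.1) * 100
= 38.1 / 138.1 * 100
= 27.59%

27.59%


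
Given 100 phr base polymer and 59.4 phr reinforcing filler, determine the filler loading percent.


Filler % = filler / (rubber + filler) * 100
= 59.4 / (100 + 59.4) * 100
= 59.4 / 159.4 * 100
= 37.26%

37.26%


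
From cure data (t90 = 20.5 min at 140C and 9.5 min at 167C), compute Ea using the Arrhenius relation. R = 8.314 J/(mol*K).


T1 = 413.15 K, T2 = 440.15 K
1/T1 - 1/T2 = 1.4848e-04
ln(t1/t2) = ln(20.5/9.5) = 0.7691
Ea = 8.314 * 0.7691 / 1.4848e-04 = 43068.1497 J/mol
Ea = 43.07 kJ/mol

43.07 kJ/mol


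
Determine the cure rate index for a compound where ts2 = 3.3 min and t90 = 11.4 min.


CRI = 100 / (t90 - ts2)
= 100 / (11.4 - 3.3)
= 100 / 8.1
= 12.35 min^-1

12.35 min^-1


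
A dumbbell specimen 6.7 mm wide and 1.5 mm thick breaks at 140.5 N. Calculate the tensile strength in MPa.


Area = width * thickness = 6.7 * 1.5 = 10.05 mm^2
TS = force / area = 140.5 / 10.05 = 13.98 MPa

13.98 MPa


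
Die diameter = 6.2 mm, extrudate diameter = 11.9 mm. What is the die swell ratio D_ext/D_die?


Die swell ratio = D_extrudate / D_die
= 11.9 / 6.2
= 1.919

Die swell = 1.919


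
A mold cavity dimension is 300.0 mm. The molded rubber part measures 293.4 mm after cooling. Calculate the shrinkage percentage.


Shrinkage = (mold - part) / mold * 100
= (300.0 - 293.4) / 300.0 * 100
= 6.6 / 300.0 * 100
= 2.2%

2.2%


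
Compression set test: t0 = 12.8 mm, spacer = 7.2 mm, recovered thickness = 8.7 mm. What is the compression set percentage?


CS = (t0 - recovered) / (t0 - ts) * 100
= (12.8 - 8.7) / (12.8 - 7.2) * 100
= 4.1 / 5.6 * 100
= 73.2%

73.2%


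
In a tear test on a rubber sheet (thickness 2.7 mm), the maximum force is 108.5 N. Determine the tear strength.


Tear strength = force / thickness
= 108.5 / 2.7
= 40.19 N/mm

40.19 N/mm


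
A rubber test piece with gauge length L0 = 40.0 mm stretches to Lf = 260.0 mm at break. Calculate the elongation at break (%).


Elongation = (Lf - L0) / L0 * 100
= (260.0 - 40.0) / 40.0 * 100
= 220.0 / 40.0 * 100
= 550.0%

550.0%


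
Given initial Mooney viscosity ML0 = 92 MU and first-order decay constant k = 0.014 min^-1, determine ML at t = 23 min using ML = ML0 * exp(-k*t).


ML = ML0 * exp(-k * t)
ML = 92 * exp(-0.014 * 23)
ML = 92 * 0.7247
ML = 66.67 MU

66.67 MU


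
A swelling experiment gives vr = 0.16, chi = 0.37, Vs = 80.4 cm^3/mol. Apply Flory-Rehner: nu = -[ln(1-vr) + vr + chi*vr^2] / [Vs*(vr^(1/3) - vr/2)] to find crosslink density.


ln(1 - vr) = ln(1 - 0.16) = -0.1744
Numerator = -((-0.1744) + 0.16 + 0.37 * 0.16^2) = 0.0049
Denominator = 80.4 * (0.16^(1/3) - 0.16/2) = 37.2158
nu = 0.0049 / 37.2158 = 1.3116e-04 mol/cm^3

1.3116e-04 mol/cm^3


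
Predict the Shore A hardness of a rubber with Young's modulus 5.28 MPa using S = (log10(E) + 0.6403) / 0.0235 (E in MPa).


log10(E) = 0.0235*S - 0.6403  =>  S = (log10(E) + 0.6403) / 0.0235
log10(5.28) = 0.722634
S = (0.722634 + 0.6403) / 0.0235 = 1.362934 / 0.0235
S = 58.0

Shore A = 58.0


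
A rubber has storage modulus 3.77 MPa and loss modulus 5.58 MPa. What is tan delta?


tan delta = E'' / E'
= 5.58 / 3.77
= 1.4801

tan delta = 1.4801


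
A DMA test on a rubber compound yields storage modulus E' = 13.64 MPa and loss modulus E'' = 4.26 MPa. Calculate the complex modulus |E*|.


|E*| = sqrt(E'^2 + E''^2)
= sqrt(13.64^2 + 4.26^2)
= sqrt(186.0496 + 18.1476)
= 14.29 MPa

14.29 MPa


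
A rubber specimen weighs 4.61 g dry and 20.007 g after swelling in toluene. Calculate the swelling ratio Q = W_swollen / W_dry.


Q = W_swollen / W_dry
Q = 20.007 / 4.61
Q = 4.34

Q = 4.34


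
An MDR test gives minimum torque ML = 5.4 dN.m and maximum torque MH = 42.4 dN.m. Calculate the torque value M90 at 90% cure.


M90 = ML + 0.9 * (MH - ML)
M90 = 5.4 + 0.9 * (42.4 - 5.4)
M90 = 5.4 + 0.9 * 37.0
M90 = 38.7 dN.m

38.7 dN.m


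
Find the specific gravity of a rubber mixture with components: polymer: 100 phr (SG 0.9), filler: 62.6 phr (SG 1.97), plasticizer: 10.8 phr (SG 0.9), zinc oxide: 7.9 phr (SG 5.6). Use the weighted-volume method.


Sum of weights = 181.3
Volume contributions:
  polymer: 100/0.9 = 111.1111
  filler: 62.6/1.97 = 31.7766
  plasticizer: 10.8/0.9 = 12.0000
  zinc oxide: 7.9/5.6 = 1.4107
Sum of volumes = 156.2985
SG = 181.3 / 156.2985 = 1.16

SG = 1.16


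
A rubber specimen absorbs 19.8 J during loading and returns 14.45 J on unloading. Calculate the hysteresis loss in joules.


Hysteresis loss = loading - unloading
= 19.8 - 14.45
= 5.35 J

5.35 J


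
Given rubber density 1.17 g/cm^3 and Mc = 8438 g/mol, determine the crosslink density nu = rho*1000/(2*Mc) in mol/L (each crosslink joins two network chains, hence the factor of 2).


nu = rho * 1000 / (2 * Mc)
nu = 1.17 * 1000 / (2 * 8438)
nu = 1170.0 / 16876
nu = 0.0693 mol/L

0.0693 mol/L


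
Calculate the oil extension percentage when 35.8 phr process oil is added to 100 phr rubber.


Oil % = oil / (100 + oil) * 100
= 35.8 / (100 + 35.8) * 100
= 35.8 / 135.8 * 100
= 26.36%

26.36%


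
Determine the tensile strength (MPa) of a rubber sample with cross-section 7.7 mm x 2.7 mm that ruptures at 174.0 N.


Area = width * thickness = 7.7 * 2.7 = 20.79 mm^2
TS = force / area = 174.0 / 20.79 = 8.37 MPa

8.37 MPa


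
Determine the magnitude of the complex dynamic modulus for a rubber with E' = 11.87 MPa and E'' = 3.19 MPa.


|E*| = sqrt(E'^2 + E''^2)
= sqrt(11.87^2 + 3.19^2)
= sqrt(140.8969 + 10.1761)
= 12.291 MPa

12.291 MPa


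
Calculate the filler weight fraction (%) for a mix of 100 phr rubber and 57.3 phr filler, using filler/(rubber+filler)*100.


Filler % = filler / (rubber + filler) * 100
= 57.3 / (100 + 57.3) * 100
= 57.3 / 157.3 * 100
= 36.43%

36.43%


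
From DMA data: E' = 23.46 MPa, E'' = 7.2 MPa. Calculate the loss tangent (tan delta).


tan delta = E'' / E'
= 7.2 / 23.46
= 0.3069

tan delta = 0.3069


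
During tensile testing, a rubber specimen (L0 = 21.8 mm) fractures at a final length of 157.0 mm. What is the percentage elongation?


Elongation = (Lf - L0) / L0 * 100
= (157.0 - 21.8) / 21.8 * 100
= 135.2 / 21.8 * 100
= 620.2%

620.2%


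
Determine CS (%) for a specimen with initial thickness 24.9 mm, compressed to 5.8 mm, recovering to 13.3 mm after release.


CS = (t0 - recovered) / (t0 - ts) * 100
= (24.9 - 13.3) / (24.9 - 5.8) * 100
= 11.6 / 19.1 * 100
= 60.7%

60.7%


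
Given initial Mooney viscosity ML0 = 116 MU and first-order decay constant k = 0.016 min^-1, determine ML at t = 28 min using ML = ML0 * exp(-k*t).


ML = ML0 * exp(-k * t)
ML = 116 * exp(-0.016 * 28)
ML = 116 * 0.6389
ML = 74.11 MU

74.11 MU


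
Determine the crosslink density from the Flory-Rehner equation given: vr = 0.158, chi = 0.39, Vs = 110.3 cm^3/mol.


ln(1 - vr) = ln(1 - 0.158) = -0.1720
Numerator = -((-0.1720) + 0.158 + 0.39 * 0.158^2) = 0.0042
Denominator = 110.3 * (0.158^(1/3) - 0.158/2) = 50.9158
nu = 0.0042 / 50.9158 = 8.3261e-05 mol/cm^3

8.3261e-05 mol/cm^3


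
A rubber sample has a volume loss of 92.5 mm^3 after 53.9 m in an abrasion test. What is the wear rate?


Rate = volume_loss / distance
= 92.5 / 53.9
= 1.716 mm^3/m

1.716 mm^3/m


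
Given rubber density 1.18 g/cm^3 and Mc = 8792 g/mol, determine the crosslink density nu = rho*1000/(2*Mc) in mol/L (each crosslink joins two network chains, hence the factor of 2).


nu = rho * 1000 / (2 * Mc)
nu = 1.18 * 1000 / (2 * 8792)
nu = 1180.0 / 17584
nu = 0.0671 mol/L

0.0671 mol/L


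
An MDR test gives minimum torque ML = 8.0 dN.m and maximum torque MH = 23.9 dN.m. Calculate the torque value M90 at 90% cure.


M90 = ML + 0.9 * (MH - ML)
M90 = 8.0 + 0.9 * (23.9 - 8.0)
M90 = 8.0 + 0.9 * 15.9
M90 = 22.31 dN.m

22.31 dN.m


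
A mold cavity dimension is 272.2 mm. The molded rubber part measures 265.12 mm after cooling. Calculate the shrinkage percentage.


Shrinkage = (mold - part) / mold * 100
= (272.2 - 265.12) / 272.2 * 100
= 7.08 / 272.2 * 100
= 2.6%

2.6%


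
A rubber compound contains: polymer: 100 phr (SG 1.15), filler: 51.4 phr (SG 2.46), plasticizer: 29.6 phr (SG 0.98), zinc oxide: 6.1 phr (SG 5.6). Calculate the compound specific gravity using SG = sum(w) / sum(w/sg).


Sum of weights = 187.1
Volume contributions:
  polymer: 100/1.15 = 86.9565
  filler: 51.4/2.46 = 20.8943
  plasticizer: 29.6/0.98 = 30.2041
  zinc oxide: 6.1/5.6 = 1.0893
Sum of volumes = 139.1442
SG = 187.1 / 139.1442 = 1.345

SG = 1.345


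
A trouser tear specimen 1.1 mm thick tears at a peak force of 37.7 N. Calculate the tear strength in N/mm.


Tear strength = force / thickness
= 37.7 / 1.1
= 34.27 N/mm

34.27 N/mm


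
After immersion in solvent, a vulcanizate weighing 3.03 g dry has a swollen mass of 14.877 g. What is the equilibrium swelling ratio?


Q = W_swollen / W_dry
Q = 14.877 / 3.03
Q = 4.91

Q = 4.91


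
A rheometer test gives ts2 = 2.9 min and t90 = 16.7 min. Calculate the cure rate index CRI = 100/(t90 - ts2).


CRI = 100 / (t90 - ts2)
= 100 / (16.7 - 2.9)
= 100 / 13.8
= 7.25 min^-1

7.25 min^-1


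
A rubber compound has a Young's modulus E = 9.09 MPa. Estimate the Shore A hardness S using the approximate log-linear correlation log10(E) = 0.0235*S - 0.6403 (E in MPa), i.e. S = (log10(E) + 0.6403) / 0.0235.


log10(E) = 0.0235*S - 0.6403  =>  S = (log10(E) + 0.6403) / 0.0235
log10(9.09) = 0.958564
S = (0.958564 + 0.6403) / 0.0235 = 1.598864 / 0.0235
S = 68.0

Shore A = 68.0


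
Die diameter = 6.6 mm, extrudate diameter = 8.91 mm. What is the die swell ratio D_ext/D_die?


Die swell ratio = D_extrudate / D_die
= 8.91 / 6.6
= 1.35

Die swell = 1.35


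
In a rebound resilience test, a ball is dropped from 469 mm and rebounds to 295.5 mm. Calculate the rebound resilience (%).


Resilience = h_rebound / h_drop * 100
= 295.5 / 469 * 100
= 63.0%

63.0%


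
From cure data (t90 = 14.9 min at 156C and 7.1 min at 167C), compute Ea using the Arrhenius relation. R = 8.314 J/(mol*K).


T1 = 429.15 K, T2 = 440.15 K
1/T1 - 1/T2 = 5.8235e-05
ln(t1/t2) = ln(14.9/7.1) = 0.7413
Ea = 8.314 * 0.7413 / 5.8235e-05 = 105828.2196 J/mol
Ea = 105.83 kJ/mol

105.83 kJ/mol


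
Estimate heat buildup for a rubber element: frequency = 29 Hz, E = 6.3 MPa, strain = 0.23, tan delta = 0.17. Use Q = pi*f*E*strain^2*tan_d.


Q = pi * f * E * strain^2 * tan_d
= pi * 29 * 6.3 * 0.23^2 * 0.17
= pi * 29 * 6.3 * 0.0529 * 0.17
= 5.1617

Q = 5.1617


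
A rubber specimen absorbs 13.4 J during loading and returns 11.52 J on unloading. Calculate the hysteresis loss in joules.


Hysteresis loss = loading - unloading
= 13.4 - 11.52
= 1.88 J

1.88 J


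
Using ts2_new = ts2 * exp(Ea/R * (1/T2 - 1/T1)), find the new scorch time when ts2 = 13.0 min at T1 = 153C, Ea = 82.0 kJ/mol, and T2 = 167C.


Convert temperatures: T1 = 153 + 273.15 = 426.15 K, T2 = 167 + 273.15 = 440.15 K
ts2_new = 13.0 * exp(82000 / 8.314 * (1/440.15 - 1/426.15))
1/T2 - 1/T1 = -7.4639e-05
ts2_new = 6.23 min

6.23 min


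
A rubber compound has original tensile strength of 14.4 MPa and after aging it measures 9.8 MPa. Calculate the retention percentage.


Retention = aged / original * 100
= 9.8 / 14.4 * 100
= 68.1%

68.1%


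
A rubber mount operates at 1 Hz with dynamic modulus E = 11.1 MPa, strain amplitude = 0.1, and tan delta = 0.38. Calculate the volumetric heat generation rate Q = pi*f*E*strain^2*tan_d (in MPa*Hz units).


Q = pi * f * E * strain^2 * tan_d
= pi * 1 * 11.1 * 0.1^2 * 0.38
= pi * 1 * 11.1 * 0.0100 * 0.38
= 0.1325

Q = 0.1325


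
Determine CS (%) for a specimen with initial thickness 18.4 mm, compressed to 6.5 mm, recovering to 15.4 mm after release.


CS = (t0 - recovered) / (t0 - ts) * 100
= (18.4 - 15.4) / (18.4 - 6.5) * 100
= 3.0 / 11.9 * 100
= 25.2%

25.2%


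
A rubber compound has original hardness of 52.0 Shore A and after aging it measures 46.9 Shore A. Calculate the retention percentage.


Retention = aged / original * 100
= 46.9 / 52.0 * 100
= 90.2%

90.2%


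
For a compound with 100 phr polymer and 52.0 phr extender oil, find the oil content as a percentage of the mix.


Oil % = oil / (100 + oil) * 100
= 52.0 / (100 + 52.0) * 100
= 52.0 / 152.0 * 100
= 34.21%

34.21%


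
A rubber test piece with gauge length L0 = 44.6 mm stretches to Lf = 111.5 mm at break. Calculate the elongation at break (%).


Elongation = (Lf - L0) / L0 * 100
= (111.5 - 44.6) / 44.6 * 100
= 66.9 / 44.6 * 100
= 150.0%

150.0%


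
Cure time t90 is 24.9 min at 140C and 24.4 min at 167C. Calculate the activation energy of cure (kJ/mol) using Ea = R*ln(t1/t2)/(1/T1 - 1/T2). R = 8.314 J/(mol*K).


T1 = 413.15 K, T2 = 440.15 K
1/T1 - 1/T2 = 1.4848e-04
ln(t1/t2) = ln(24.9/24.4) = 0.0203
Ea = 8.314 * 0.0203 / 1.4848e-04 = 1135.8545 J/mol
Ea = 1.14 kJ/mol

1.14 kJ/mol


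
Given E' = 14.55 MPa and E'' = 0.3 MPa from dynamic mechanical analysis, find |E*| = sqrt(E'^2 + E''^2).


|E*| = sqrt(E'^2 + E''^2)
= sqrt(14.55^2 + 0.3^2)
= sqrt(211.7025 + 0.0900)
= 14.553 MPa

14.553 MPa


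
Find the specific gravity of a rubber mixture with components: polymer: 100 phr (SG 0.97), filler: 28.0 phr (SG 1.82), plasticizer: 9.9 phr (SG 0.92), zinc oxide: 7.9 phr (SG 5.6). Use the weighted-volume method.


Sum of weights = 145.8
Volume contributions:
  polymer: 100/0.97 = 103.0928
  filler: 28.0/1.82 = 15.3846
  plasticizer: 9.9/0.92 = 10.7609
  zinc oxide: 7.9/5.6 = 1.4107
Sum of volumes = 130.6490
SG = 145.8 / 130.6490 = 1.116

SG = 1.116


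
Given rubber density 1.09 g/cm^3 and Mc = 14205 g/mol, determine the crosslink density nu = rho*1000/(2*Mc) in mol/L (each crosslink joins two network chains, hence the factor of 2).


nu = rho * 1000 / (2 * Mc)
nu = 1.09 * 1000 / (2 * 14205)
nu = 1090.0 / 28410
nu = 0.0384 mol/L

0.0384 mol/L


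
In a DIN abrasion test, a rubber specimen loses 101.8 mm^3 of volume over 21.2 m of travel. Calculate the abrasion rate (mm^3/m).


Rate = volume_loss / distance
= 101.8 / 21.2
= 4.802 mm^3/m

4.802 mm^3/m


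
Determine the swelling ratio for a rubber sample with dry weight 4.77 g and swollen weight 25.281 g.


Q = W_swollen / W_dry
Q = 25.281 / 4.77
Q = 5.3

Q = 5.3


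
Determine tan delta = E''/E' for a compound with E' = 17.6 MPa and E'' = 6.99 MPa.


tan delta = E'' / E'
= 6.99 / 17.6
= 0.3972

tan delta = 0.3972


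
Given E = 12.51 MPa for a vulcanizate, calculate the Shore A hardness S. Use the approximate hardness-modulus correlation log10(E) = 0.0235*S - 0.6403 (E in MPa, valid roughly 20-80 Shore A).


log10(E) = 0.0235*S - 0.6403  =>  S = (log10(E) + 0.6403) / 0.0235
log10(12.51) = 1.097257
S = (1.097257 + 0.6403) / 0.0235 = 1.737557 / 0.0235
S = 73.9

Shore A = 73.9


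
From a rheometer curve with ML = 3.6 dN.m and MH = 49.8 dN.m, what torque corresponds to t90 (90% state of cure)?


M90 = ML + 0.9 * (MH - ML)
M90 = 3.6 + 0.9 * (49.8 - 3.6)
M90 = 3.6 + 0.9 * 46.2
M90 = 45.18 dN.m

45.18 dN.m


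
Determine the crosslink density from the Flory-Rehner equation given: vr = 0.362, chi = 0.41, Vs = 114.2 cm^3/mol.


ln(1 - vr) = ln(1 - 0.362) = -0.4494
Numerator = -((-0.4494) + 0.362 + 0.41 * 0.362^2) = 0.0337
Denominator = 114.2 * (0.362^(1/3) - 0.362/2) = 60.7194
nu = 0.0337 / 60.7194 = 5.5483e-04 mol/cm^3

5.5483e-04 mol/cm^3


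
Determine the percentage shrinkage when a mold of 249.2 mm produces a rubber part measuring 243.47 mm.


Shrinkage = (mold - part) / mold * 100
= (249.2 - 243.47) / 249.2 * 100
= 5.73 / 249.2 * 100
= 2.3%

2.3%


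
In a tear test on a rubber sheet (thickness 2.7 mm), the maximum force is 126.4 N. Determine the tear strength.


Tear strength = force / thickness
= 126.4 / 2.7
= 46.81 N/mm

46.81 N/mm


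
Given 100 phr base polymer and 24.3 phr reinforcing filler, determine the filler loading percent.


Filler % = filler / (rubber + filler) * 100
= 24.3 / (100 + 24.3) * 100
= 24.3 / 124.3 * 100
= 19.55%

19.55%


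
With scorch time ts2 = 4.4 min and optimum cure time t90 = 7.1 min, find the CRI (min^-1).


CRI = 100 / (t90 - ts2)
= 100 / (7.1 - 4.4)
= 100 / 2.7
= 37.04 min^-1

37.04 min^-1


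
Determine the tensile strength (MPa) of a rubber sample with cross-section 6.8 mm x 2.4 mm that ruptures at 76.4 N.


Area = width * thickness = 6.8 * 2.4 = 16.32 mm^2
TS = force / area = 76.4 / 16.32 = 4.68 MPa

4.68 MPa


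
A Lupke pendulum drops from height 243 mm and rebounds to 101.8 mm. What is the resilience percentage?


Resilience = h_rebound / h_drop * 100
= 101.8 / 243 * 100
= 41.9%

41.9%


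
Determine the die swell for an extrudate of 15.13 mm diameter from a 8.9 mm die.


Die swell ratio = D_extrudate / D_die
= 15.13 / 8.9
= 1.7

Die swell = 1.7


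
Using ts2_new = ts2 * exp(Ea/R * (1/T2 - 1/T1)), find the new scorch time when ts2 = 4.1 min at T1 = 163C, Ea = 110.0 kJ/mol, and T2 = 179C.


Convert temperatures: T1 = 163 + 273.15 = 436.15 K, T2 = 179 + 273.15 = 452.15 K
ts2_new = 4.1 * exp(110000 / 8.314 * (1/452.15 - 1/436.15))
1/T2 - 1/T1 = -8.1134e-05
ts2_new = 1.4 min

1.4 min


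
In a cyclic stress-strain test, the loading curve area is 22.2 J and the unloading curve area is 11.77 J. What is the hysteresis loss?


Hysteresis loss = loading - unloading
= 22.2 - 11.77
= 10.43 J

10.43 J


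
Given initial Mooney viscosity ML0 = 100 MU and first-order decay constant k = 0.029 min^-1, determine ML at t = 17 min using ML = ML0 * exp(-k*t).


ML = ML0 * exp(-k * t)
ML = 100 * exp(-0.029 * 17)
ML = 100 * 0.6108
ML = 61.08 MU

61.08 MU


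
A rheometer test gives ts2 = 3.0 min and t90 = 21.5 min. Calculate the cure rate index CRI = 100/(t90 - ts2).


CRI = 100 / (t90 - ts2)
= 100 / (21.5 - 3.0)
= 100 / 18.5
= 5.41 min^-1

5.41 min^-1


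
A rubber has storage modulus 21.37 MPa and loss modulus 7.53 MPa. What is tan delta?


tan delta = E'' / E'
= 7.53 / 21.37
= 0.3524

tan delta = 0.3524


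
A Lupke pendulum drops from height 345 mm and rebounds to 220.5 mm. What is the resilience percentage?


Resilience = h_rebound / h_drop * 100
= 220.5 / 345 * 100
= 63.9%

63.9%


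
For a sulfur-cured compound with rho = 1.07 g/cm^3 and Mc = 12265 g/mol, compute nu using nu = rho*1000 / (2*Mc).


nu = rho * 1000 / (2 * Mc)
nu = 1.07 * 1000 / (2 * 12265)
nu = 1070.0 / 24530
nu = 0.0436 mol/L

0.0436 mol/L


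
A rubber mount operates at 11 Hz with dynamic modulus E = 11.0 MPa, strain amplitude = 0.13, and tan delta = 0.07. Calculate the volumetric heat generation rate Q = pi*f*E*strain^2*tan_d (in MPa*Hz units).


Q = pi * f * E * strain^2 * tan_d
= pi * 11 * 11.0 * 0.13^2 * 0.07
= pi * 11 * 11.0 * 0.0169 * 0.07
= 0.4497

Q = 0.4497


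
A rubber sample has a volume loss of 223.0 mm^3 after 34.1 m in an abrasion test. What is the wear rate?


Rate = volume_loss / distance
= 223.0 / 34.1
= 6.54 mm^3/m

6.54 mm^3/m


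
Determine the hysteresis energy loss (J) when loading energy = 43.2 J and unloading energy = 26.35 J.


Hysteresis loss = loading - unloading
= 43.2 - 26.35
= 16.85 J

16.85 J


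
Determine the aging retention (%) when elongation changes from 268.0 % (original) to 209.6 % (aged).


Retention = aged / original * 100
= 209.6 / 268.0 * 100
= 78.2%

78.2%


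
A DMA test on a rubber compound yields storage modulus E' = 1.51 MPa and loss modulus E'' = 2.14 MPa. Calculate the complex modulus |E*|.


|E*| = sqrt(E'^2 + E''^2)
= sqrt(1.51^2 + 2.14^2)
= sqrt(2.2801 + 4.5796)
= 2.619 MPa

2.619 MPa


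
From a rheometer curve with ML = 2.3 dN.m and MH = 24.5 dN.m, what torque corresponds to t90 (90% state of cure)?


M90 = ML + 0.9 * (MH - ML)
M90 = 2.3 + 0.9 * (24.5 - 2.3)
M90 = 2.3 + 0.9 * 22.2
M90 = 22.28 dN.m

22.28 dN.m


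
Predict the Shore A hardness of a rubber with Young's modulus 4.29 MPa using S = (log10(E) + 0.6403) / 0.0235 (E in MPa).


log10(E) = 0.0235*S - 0.6403  =>  S = (log10(E) + 0.6403) / 0.0235
log10(4.29) = 0.632457
S = (0.632457 + 0.6403) / 0.0235 = 1.272757 / 0.0235
S = 54.2

Shore A = 54.2


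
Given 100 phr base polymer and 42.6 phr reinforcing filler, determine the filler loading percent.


Filler % = filler / (rubber + filler) * 100
= 42.6 / (100 + 42.6) * 100
= 42.6 / 142.6 * 100
= 29.87%

29.87%


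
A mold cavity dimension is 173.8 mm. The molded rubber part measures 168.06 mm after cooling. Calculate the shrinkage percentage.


Shrinkage = (mold - part) / mold * 100
= (173.8 - 168.06) / 173.8 * 100
= 5.74 / 173.8 * 100
= 3.3%

3.3%


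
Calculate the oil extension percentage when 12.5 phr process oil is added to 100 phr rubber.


Oil % = oil / (100 + oil) * 100
= 12.5 / (100 + 12.5) * 100
= 12.5 / 112.5 * 100
= 11.11%

11.11%


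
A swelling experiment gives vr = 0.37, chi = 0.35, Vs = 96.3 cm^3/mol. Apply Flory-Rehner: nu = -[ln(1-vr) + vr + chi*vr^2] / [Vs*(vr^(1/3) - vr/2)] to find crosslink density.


ln(1 - vr) = ln(1 - 0.37) = -0.4620
Numerator = -((-0.4620) + 0.37 + 0.35 * 0.37^2) = 0.0441
Denominator = 96.3 * (0.37^(1/3) - 0.37/2) = 51.3188
nu = 0.0441 / 51.3188 = 8.5973e-04 mol/cm^3

8.5973e-04 mol/cm^3


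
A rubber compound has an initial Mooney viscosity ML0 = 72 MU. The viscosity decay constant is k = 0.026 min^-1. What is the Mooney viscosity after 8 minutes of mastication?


ML = ML0 * exp(-k * t)
ML = 72 * exp(-0.026 * 8)
ML = 72 * 0.8122
ML = 58.48 MU

58.48 MU


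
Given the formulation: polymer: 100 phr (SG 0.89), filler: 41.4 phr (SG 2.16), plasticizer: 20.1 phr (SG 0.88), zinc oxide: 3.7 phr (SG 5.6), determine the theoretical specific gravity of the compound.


Sum of weights = 165.2
Volume contributions:
  polymer: 100/0.89 = 112.3596
  filler: 41.4/2.16 = 19.1667
  plasticizer: 20.1/0.88 = 22.8409
  zinc oxide: 3.7/5.6 = 0.6607
Sum of volumes = 155.0278
SG = 165.2 / 155.0278 = 1.066

SG = 1.066


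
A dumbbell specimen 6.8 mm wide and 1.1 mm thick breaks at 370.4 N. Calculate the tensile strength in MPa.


Area = width * thickness = 6.8 * 1.1 = 7.48 mm^2
TS = force / area = 370.4 / 7.48 = 49.52 MPa

49.52 MPa


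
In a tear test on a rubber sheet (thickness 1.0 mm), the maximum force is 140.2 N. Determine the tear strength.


Tear strength = force / thickness
= 140.2 / 1.0
= 140.2 N/mm

140.2 N/mm


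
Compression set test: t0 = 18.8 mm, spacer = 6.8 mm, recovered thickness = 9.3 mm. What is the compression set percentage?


CS = (t0 - recovered) / (t0 - ts) * 100
= (18.8 - 9.3) / (18.8 - 6.8) * 100
= 9.5 / 12.0 * 100
= 79.2%

79.2%


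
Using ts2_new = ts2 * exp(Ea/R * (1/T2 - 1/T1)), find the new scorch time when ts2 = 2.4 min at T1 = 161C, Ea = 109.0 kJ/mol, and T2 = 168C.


Convert temperatures: T1 = 161 + 273.15 = 434.15 K, T2 = 168 + 273.15 = 441.15 K
ts2_new = 2.4 * exp(109000 / 8.314 * (1/441.15 - 1/434.15))
1/T2 - 1/T1 = -3.6549e-05
ts2_new = 1.49 min

1.49 min


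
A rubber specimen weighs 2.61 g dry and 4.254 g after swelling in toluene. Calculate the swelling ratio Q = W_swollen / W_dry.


Q = W_swollen / W_dry
Q = 4.254 / 2.61
Q = 1.63

Q = 1.63


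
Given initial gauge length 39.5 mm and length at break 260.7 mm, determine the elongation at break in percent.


Elongation = (Lf - L0) / L0 * 100
= (260.7 - 39.5) / 39.5 * 100
= 221.2 / 39.5 * 100
= 560.0%

560.0%


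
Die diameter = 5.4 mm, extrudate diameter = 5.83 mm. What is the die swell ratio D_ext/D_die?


Die swell ratio = D_extrudate / D_die
= 5.83 / 5.4
= 1.08

Die swell = 1.08


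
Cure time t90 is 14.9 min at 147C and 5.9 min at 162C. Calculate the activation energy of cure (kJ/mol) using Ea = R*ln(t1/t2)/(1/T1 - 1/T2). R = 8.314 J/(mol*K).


T1 = 420.15 K, T2 = 435.15 K
1/T1 - 1/T2 = 8.2044e-05
ln(t1/t2) = ln(14.9/5.9) = 0.9264
Ea = 8.314 * 0.9264 / 8.2044e-05 = 93878.2138 J/mol
Ea = 93.88 kJ/mol

93.88 kJ/mol


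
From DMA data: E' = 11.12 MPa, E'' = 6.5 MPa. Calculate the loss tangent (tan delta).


tan delta = E'' / E'
= 6.5 / 11.12
= 0.5845

tan delta = 0.5845


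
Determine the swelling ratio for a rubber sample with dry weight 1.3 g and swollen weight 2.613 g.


Q = W_swollen / W_dry
Q = 2.613 / 1.3
Q = 2.01

Q = 2.01


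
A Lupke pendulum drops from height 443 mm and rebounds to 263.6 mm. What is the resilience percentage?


Resilience = h_rebound / h_drop * 100
= 263.6 / 443 * 100
= 59.5%

59.5%


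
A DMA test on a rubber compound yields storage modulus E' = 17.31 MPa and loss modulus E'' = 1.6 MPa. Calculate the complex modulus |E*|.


|E*| = sqrt(E'^2 + E''^2)
= sqrt(17.31^2 + 1.6^2)
= sqrt(299.6361 + 2.5600)
= 17.384 MPa

17.384 MPa


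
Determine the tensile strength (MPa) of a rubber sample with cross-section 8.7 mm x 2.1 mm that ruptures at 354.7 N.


Area = width * thickness = 8.7 * 2.1 = 18.27 mm^2
TS = force / area = 354.7 / 18.27 = 19.41 MPa

19.41 MPa


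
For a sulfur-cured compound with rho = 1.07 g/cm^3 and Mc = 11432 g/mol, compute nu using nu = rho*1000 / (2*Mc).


nu = rho * 1000 / (2 * Mc)
nu = 1.07 * 1000 / (2 * 11432)
nu = 1070.0 / 22864
nu = 0.0468 mol/L

0.0468 mol/L


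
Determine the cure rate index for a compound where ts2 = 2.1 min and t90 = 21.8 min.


CRI = 100 / (t90 - ts2)
= 100 / (21.8 - 2.1)
= 100 / 19.7
= 5.08 min^-1

5.08 min^-1


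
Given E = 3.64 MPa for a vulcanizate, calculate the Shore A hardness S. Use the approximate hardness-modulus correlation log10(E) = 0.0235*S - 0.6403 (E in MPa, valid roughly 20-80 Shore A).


log10(E) = 0.0235*S - 0.6403  =>  S = (log10(E) + 0.6403) / 0.0235
log10(3.64) = 0.561101
S = (0.561101 + 0.6403) / 0.0235 = 1.201401 / 0.0235
S = 51.1

Shore A = 51.1


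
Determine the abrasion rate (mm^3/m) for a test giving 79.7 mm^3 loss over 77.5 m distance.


Rate = volume_loss / distance
= 79.7 / 77.5
= 1.028 mm^3/m

1.028 mm^3/m


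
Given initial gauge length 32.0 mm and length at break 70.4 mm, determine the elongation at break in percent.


Elongation = (Lf - L0) / L0 * 100
= (70.4 - 32.0) / 32.0 * 100
= 38.4 / 32.0 * 100
= 120.0%

120.0%


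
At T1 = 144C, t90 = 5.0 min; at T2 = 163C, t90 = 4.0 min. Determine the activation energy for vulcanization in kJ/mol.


T1 = 417.15 K, T2 = 436.15 K
1/T1 - 1/T2 = 1.0443e-04
ln(t1/t2) = ln(5.0/4.0) = 0.2231
Ea = 8.314 * 0.2231 / 1.0443e-04 = 17765.1502 J/mol
Ea = 17.77 kJ/mol

17.77 kJ/mol


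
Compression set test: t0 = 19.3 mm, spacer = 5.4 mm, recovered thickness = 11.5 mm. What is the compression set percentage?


CS = (t0 - recovered) / (t0 - ts) * 100
= (19.3 - 11.5) / (19.3 - 5.4) * 100
= 7.8 / 13.9 * 100
= 56.1%

56.1%


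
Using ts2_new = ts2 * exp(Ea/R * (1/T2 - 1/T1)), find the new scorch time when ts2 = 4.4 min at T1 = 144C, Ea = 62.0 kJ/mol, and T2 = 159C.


Convert temperatures: T1 = 144 + 273.15 = 417.15 K, T2 = 159 + 273.15 = 432.15 K
ts2_new = 4.4 * exp(62000 / 8.314 * (1/432.15 - 1/417.15))
1/T2 - 1/T1 = -8.3208e-05
ts2_new = 2.37 min

2.37 min


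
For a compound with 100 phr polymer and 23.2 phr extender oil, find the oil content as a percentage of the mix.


Oil % = oil / (100 + oil) * 100
= 23.2 / (100 + 23.2) * 100
= 23.2 / 123.2 * 100
= 18.83%

18.83%


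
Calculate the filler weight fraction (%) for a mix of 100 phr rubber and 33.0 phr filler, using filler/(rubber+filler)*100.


Filler % = filler / (rubber + filler) * 100
= 33.0 / (100 + 33.0) * 100
= 33.0 / 133.0 * 100
= 24.81%

24.81%


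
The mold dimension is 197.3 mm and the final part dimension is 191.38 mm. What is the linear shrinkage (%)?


Shrinkage = (mold - part) / mold * 100
= (197.3 - 191.38) / 197.3 * 100
= 5.92 / 197.3 * 100
= 3.0%

3.0%


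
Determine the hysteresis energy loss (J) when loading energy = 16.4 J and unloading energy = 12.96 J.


Hysteresis loss = loading - unloading
= 16.4 - 12.96
= 3.44 J

3.44 J


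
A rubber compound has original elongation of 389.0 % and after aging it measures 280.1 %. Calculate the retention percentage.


Retention = aged / original * 100
= 280.1 / 389.0 * 100
= 72.0%

72.0%


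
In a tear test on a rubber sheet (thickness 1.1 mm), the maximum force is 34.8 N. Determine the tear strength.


Tear strength = force / thickness
= 34.8 / 1.1
= 31.64 N/mm

31.64 N/mm


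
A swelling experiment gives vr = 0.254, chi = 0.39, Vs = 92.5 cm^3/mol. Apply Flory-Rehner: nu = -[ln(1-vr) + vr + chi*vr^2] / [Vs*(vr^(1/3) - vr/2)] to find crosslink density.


ln(1 - vr) = ln(1 - 0.254) = -0.2930
Numerator = -((-0.2930) + 0.254 + 0.39 * 0.254^2) = 0.0139
Denominator = 92.5 * (0.254^(1/3) - 0.254/2) = 46.8330
nu = 0.0139 / 46.8330 = 2.9613e-04 mol/cm^3

2.9613e-04 mol/cm^3


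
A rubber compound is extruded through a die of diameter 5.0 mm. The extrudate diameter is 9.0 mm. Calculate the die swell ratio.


Die swell ratio = D_extrudate / D_die
= 9.0 / 5.0
= 1.8

Die swell = 1.8


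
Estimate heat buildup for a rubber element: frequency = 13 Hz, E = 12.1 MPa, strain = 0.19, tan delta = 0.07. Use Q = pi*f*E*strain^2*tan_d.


Q = pi * f * E * strain^2 * tan_d
= pi * 13 * 12.1 * 0.19^2 * 0.07
= pi * 13 * 12.1 * 0.0361 * 0.07
= 1.2488

Q = 1.2488


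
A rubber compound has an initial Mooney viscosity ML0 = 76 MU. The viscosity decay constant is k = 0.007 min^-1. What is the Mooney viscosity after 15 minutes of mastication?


ML = ML0 * exp(-k * t)
ML = 76 * exp(-0.007 * 15)
ML = 76 * 0.9003
ML = 68.42 MU

68.42 MU
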